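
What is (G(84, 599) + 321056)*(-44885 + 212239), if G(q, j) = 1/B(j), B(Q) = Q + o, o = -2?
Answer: 32076813644282/597 ≈ 5.3730e+10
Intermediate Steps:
B(Q) = -2 + Q (B(Q) = Q - 2 = -2 + Q)
G(q, j) = 1/(-2 + j)
(G(84, 599) + 321056)*(-44885 + 212239) = (1/(-2 + 599) + 321056)*(-44885 + 212239) = (1/597 + 321056)*167354 = (191670433/597)*167354 = 32076813644282/597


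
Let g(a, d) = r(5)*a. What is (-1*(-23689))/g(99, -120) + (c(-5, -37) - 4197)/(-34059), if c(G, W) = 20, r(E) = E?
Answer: 269630422/5619735 ≈ 47.979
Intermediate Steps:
g(a, d) = 5*a
(-1*(-23689))/g(99, -120) + (c(-5, -37) - 4197)/(-34059) = (-1*(-23689))/((5*99)) + (20 - 4197)/(-34059) = 23689/495 - 4177*(-1/34059) = 23689*(1/495) + 4177/34059 = 23689/495 + 4177/34059 = 269630422/5619735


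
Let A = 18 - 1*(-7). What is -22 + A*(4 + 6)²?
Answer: 2478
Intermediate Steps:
A = 25 (A = 18 + 7 = 25)
-22 + A*(4 + 6)² = -22 + 25*(4 + 6)² = -22 + 25*10² = -22 + 25*100 = -22 + 2500 = 2478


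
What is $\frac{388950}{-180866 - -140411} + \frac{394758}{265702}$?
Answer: $- \frac{2912495267}{358299147} \approx -8.1287$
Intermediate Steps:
$\frac{388950}{-180866 - -140411} + \frac{394758}{265702} = \frac{388950}{-180866 + 140411} + 394758 \cdot \frac{1}{265702} = \frac{388950}{-40455} + \frac{197379}{132851} = 388950 \left(- \frac{1}{40455}\right) + \frac{197379}{132851} = - \frac{25930}{2697} + \frac{197379}{132851} = - \frac{2912495267}{358299147}$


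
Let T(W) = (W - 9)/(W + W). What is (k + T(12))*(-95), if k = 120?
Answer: -91295/8 ≈ -11412.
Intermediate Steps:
T(W) = (-9 + W)/(2*W) (T(W) = (-9 + W)/((2*W)) = (-9 + W)*(1/(2*W)) = (-9 + W)/(2*W))
(k + T(12))*(-95) = (120 + (1/2)*(-9 + 12)/12)*(-95) = (120 + (1/2)*(1/12)*3)*(-95) = (120 + 1/8)*(-95) = (961/8)*(-95) = -91295/8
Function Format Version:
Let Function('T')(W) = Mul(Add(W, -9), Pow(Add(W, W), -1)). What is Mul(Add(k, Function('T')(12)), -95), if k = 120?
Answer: Rational(-91295, 8) ≈ -11412.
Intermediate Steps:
Function('T')(W) = Mul(Rational(1, 2), Pow(W, -1), Add(-9, W)) (Function('T')(W) = Mul(Add(-9, W), Pow(Mul(2, W), -1)) = Mul(Add(-9, W), Mul(Rational(1, 2), Pow(W, -1))) = Mul(Rational(1, 2), Pow(W, -1), Add(-9, W)))
Mul(Add(k, Function('T')(12)), -95) = Mul(Add(120, Mul(Rational(1, 2), Pow(12, -1), Add(-9, 12))), -95) = Mul(Add(120, Mul(Rational(1, 2), Rational(1, 12), 3)), -95) = Mul(Add(120, Rational(1, 8)), -95) = Mul(Rational(961, 8), -95) = Rational(-91295, 8)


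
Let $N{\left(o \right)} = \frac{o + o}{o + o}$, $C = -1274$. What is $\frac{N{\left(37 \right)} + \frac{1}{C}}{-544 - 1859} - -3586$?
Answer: $\frac{10978258019}{3061422} \approx 3586.0$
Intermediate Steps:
$N{\left(o \right)} = 1$ ($N{\left(o \right)} = \frac{2 o}{2 o} = 2 o \frac{1}{2 o} = 1$)
$\frac{N{\left(37 \right)} + \frac{1}{C}}{-544 - 1859} - -3586 = \frac{1 + \frac{1}{-1274}}{-544 - 1859} - -3586 = \frac{1 - \frac{1}{1274}}{-2403} + 3586 = \frac{1273}{1274} \left(- \frac{1}{2403}\right) + 3586 = - \frac{1273}{3061422} + 3586 = \frac{10978258019}{3061422}$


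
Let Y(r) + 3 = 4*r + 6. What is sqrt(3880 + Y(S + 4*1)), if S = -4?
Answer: sqrt(3883) ≈ 62.314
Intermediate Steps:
Y(r) = 3 + 4*r (Y(r) = -3 + (4*r + 6) = -3 + (6 + 4*r) = 3 + 4*r)
sqrt(3880 + Y(S + 4*1)) = sqrt(3880 + (3 + 4*(-4 + 4*1))) = sqrt(3880 + (3 + 4*(-4 + 4))) = sqrt(3880 + (3 + 4*0)) = sqrt(3880 + (3 + 0)) = sqrt(3880 + 3) = sqrt(3883)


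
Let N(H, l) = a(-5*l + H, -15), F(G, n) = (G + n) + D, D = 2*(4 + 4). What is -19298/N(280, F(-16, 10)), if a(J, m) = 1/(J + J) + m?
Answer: 8877080/6899 ≈ 1286.7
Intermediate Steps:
D = 16 (D = 2*8 = 16)
a(J, m) = m + 1/(2*J) (a(J, m) = 1/(2*J) + m = m + 1/(2*J))
F(G, n) = 16 + G + n (F(G, n) = (G + n) + 16 = 16 + G + n)
N(H, l) = -15 + 1/(2*(H - 5*l)) (N(H, l) = -15 + 1/(2*(-5*l + H)) = -15 + 1/(2*(H - 5*l)))
-19298/N(280, F(-16, 10)) = -19298*2*(280 - 5*(16 - 16 + 10))/(1 - 30*280 + 150*(16 - 16 + 10)) = -19298*2*(280 - 5*10)/(1 - 8400 + 150*10) = -19298*2*(280 - 50)/(1 - 8400 + 1500) = -19298/((½)*(-6899)/230) = -19298/((½)*(1/230)*(-6899)) = -19298/(-6899/460) = -19298*(-460/6899) = 8877080/6899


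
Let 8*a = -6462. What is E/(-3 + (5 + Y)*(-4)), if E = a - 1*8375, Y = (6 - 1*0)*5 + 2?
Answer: 36731/604 ≈ 60.813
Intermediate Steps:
a = -3231/4 (a = (⅛)*(-6462) = -3231/4 ≈ -807.75)
Y = 32 (Y = (6 + 0)*5 + 2 = 6*5 + 2 = 30 + 2 = 32)
E = -36731/4 (E = -3231/4 - 1*8375 = -3231/4 - 8375 = -36731/4 ≈ -9182.8)
E/(-3 + (5 + Y)*(-4)) = -36731/(4*(-3 + (5 + 32)*(-4))) = -36731/(4*(-3 + 37*(-4))) = -36731/(4*(-3 - 148)) = -36731/4/(-151) = -36731/4*(-1/151) = 36731/604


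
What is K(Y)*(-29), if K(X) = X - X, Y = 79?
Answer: 0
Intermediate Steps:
K(X) = 0
K(Y)*(-29) = 0*(-29) = 0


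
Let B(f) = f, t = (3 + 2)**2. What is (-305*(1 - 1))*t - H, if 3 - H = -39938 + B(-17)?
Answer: -39958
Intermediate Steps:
t = 25 (t = 5**2 = 25)
H = 39958 (H = 3 - (-39938 - 17) = 3 - 1*(-39955) = 3 + 39955 = 39958)
(-305*(1 - 1))*t - H = -305*(1 - 1)*25 - 1*39958 = -305*0*25 - 39958 = -61*0*25 - 39958 = 0*25 - 39958 = 0 - 39958 = -39958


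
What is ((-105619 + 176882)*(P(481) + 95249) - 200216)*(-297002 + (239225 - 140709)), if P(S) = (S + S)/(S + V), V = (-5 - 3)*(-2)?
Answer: -669586686046122798/497 ≈ -1.3473e+15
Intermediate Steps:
V = 16 (V = -8*(-2) = 16)
P(S) = 2*S/(16 + S) (P(S) = (S + S)/(S + 16) = (2*S)/(16 + S) = 2*S/(16 + S))
((-105619 + 176882)*(P(481) + 95249) - 200216)*(-297002 + (239225 - 140709)) = ((-105619 + 176882)*(2*481/(16 + 481) + 95249) - 200216)*(-297002 + (239225 - 140709)) = (71263*(2*481/497 + 95249) - 200216)*(-297002 + 98516) = (71263*(2*481*(1/497) + 95249) - 200216)*(-198486) = (71263*(962/497 + 95249) - 200216)*(-198486) = (71263*(47339715/497) - 200216)*(-198486) = (3373570110045/497 - 200216)*(-198486) = (3373470602693/497)*(-198486) = -669586686046122798/497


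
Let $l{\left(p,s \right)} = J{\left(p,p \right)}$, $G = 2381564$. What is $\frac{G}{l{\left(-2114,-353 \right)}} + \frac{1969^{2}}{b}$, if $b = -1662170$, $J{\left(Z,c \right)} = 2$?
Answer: $\frac{1979278239979}{1662170} \approx 1.1908 \cdot 10^{6}$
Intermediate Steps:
$l{\left(p,s \right)} = 2$
$\frac{G}{l{\left(-2114,-353 \right)}} + \frac{1969^{2}}{b} = \frac{2381564}{2} + \frac{1969^{2}}{-1662170} = 2381564 \cdot \frac{1}{2} + 3876961 \left(- \frac{1}{1662170}\right) = 1190782 - \frac{3876961}{1662170} = \frac{1979278239979}{1662170}$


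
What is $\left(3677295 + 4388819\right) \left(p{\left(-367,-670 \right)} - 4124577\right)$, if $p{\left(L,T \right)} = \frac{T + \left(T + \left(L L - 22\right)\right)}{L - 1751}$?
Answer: $- \frac{35232735187911541}{1059} \approx -3.327 \cdot 10^{13}$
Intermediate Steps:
$p{\left(L,T \right)} = \frac{-22 + L^{2} + 2 T}{-1751 + L}$ ($p{\left(L,T \right)} = \frac{T + \left(T + \left(L^{2} - 22\right)\right)}{-1751 + L} = \frac{T + \left(T + \left(-22 + L^{2}\right)\right)}{-1751 + L} = \frac{T + \left(-22 + T + L^{2}\right)}{-1751 + L} = \frac{-22 + L^{2} + 2 T}{-1751 + L}$)
$\left(3677295 + 4388819\right) \left(p{\left(-367,-670 \right)} - 4124577\right) = \left(3677295 + 4388819\right) \left(\frac{-22 + \left(-367\right)^{2} + 2 \left(-670\right)}{-1751 - 367} - 4124577\right) = 8066114 \left(\frac{-22 + 134689 - 1340}{-2118} - 4124577\right) = 8066114 \left(\left(- \frac{1}{2118}\right) 133327 - 4124577\right) = 8066114 \left(- \frac{133327}{2118} - 4124577\right) = 8066114 \left(- \frac{8735987413}{2118}\right) = - \frac{35232735187911541}{1059}$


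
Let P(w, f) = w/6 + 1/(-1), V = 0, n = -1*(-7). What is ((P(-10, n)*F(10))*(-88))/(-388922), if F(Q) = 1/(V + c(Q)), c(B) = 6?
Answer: -176/1750149 ≈ -0.00010056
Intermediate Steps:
n = 7
P(w, f) = -1 + w/6 (P(w, f) = w*(⅙) + 1*(-1) = w/6 - 1 = -1 + w/6)
F(Q) = ⅙ (F(Q) = 1/(0 + 6) = 1/6 = ⅙)
((P(-10, n)*F(10))*(-88))/(-388922) = (((-1 + (⅙)*(-10))*(⅙))*(-88))/(-388922) = (((-1 - 5/3)*(⅙))*(-88))*(-1/388922) = (-8/3*⅙*(-88))*(-1/388922) = -4/9*(-88)*(-1/388922) = (352/9)*(-1/388922) = -176/1750149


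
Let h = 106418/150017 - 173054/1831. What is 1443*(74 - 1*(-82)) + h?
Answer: 61807152946156/274681127 ≈ 2.2501e+5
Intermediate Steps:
h = -25766190560/274681127 (h = 106418*(1/150017) - 173054*1/1831 = 106418/150017 - 173054/1831 = -25766190560/274681127 ≈ -93.804)
1443*(74 - 1*(-82)) + h = 1443*(74 - 1*(-82)) - 25766190560/274681127 = 1443*(74 + 82) - 25766190560/274681127 = 1443*156 - 25766190560/274681127 = 225108 - 25766190560/274681127 = 61807152946156/274681127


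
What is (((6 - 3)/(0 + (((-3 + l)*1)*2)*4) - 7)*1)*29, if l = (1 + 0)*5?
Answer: -3161/16 ≈ -197.56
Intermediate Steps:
l = 5 (l = 1*5 = 5)
(((6 - 3)/(0 + (((-3 + l)*1)*2)*4) - 7)*1)*29 = (((6 - 3)/(0 + (((-3 + 5)*1)*2)*4) - 7)*1)*29 = ((3/(0 + ((2*1)*2)*4) - 7)*1)*29 = ((3/(0 + (2*2)*4) - 7)*1)*29 = ((3/(0 + 4*4) - 7)*1)*29 = ((3/(0 + 16) - 7)*1)*29 = ((3/16 - 7)*1)*29 = -109/16*1*29 = -109/16*29 = -3161/16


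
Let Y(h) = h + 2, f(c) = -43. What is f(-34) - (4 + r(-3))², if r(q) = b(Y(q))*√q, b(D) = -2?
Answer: -47 + 16*I*√3 ≈ -47.0 + 27.713*I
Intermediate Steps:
Y(h) = 2 + h
r(q) = -2*√q
f(-34) - (4 + r(-3))² = -43 - (4 - 2*I*√3)²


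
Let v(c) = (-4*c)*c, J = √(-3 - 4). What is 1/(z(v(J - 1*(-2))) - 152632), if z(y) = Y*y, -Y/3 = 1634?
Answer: -I/(78432*√7 + 211456*I) ≈ -2.4091e-6 - 2.3641e-6*I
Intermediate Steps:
J = I*√7 (J = √(-7) = I*√7 ≈ 2.6458*I)
Y = -4902 (Y = -3*1634 = -4902)
v(c) = -4*c²
z(y) = -4902*y
1/(z(v(J - 1*(-2))) - 152632) = 1/(-(-19608)*(I*√7 - 1*(-2))² - 152632) = 1/(-(-19608)*(I*√7 + 2)² - 152632) = 1/(-(-19608)*(2 + I*√7)² - 152632) = 1/(19608*(2 + I*√7)² - 152632) = 1/(-152632 + 19608*(2 + I*√7)²)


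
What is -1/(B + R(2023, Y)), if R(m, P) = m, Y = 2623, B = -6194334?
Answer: 1/6192311 ≈ 1.6149e-7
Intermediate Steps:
-1/(B + R(2023, Y)) = -1/(-6194334 + 2023) = -1/(-6192311) = -1*(-1/6192311) = 1/6192311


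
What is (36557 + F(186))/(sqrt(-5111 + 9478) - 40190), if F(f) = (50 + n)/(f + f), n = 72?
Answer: -136639227985/150216551169 - 6799663*sqrt(4367)/300433102338 ≈ -0.91111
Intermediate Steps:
F(f) = 61/f (F(f) = (50 + 72)/(f + f) = 122/((2*f)) = 122*(1/(2*f)) = 61/f)
(36557 + F(186))/(sqrt(-5111 + 9478) - 40190) = (36557 + 61/186)/(sqrt(-5111 + 9478) - 40190) = (36557 + 61*(1/186))/(sqrt(4367) - 40190) = (36557 + 61/186)/(-40190 + sqrt(4367)) = 6799663/(186*(-40190 + sqrt(4367)))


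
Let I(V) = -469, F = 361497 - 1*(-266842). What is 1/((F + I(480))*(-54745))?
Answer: -1/34372743150 ≈ -2.9093e-11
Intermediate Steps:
F = 628339 (F = 361497 + 266842 = 628339)
1/((F + I(480))*(-54745)) = 1/((628339 - 469)*(-54745)) = -1/54745/627870 = (1/627870)*(-1/54745) = -1/34372743150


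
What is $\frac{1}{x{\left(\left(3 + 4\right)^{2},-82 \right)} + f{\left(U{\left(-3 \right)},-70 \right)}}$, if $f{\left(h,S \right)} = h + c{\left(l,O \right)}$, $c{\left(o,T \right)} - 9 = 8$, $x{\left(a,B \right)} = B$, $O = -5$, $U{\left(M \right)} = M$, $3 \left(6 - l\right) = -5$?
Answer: $- \frac{1}{68} \approx -0.014706$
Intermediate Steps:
$l = \frac{23}{3}$ ($l = 6 - - \frac{5}{3} = 6 + \frac{5}{3} = \frac{23}{3} \approx 7.6667$)
$c{\left(o,T \right)} = 17$ ($c{\left(o,T \right)} = 9 + 8 = 17$)
$f{\left(h,S \right)} = 17 + h$ ($f{\left(h,S \right)} = h + 17 = 17 + h$)
$\frac{1}{x{\left(\left(3 + 4\right)^{2},-82 \right)} + f{\left(U{\left(-3 \right)},-70 \right)}} = \frac{1}{-82 + \left(17 - 3\right)} = \frac{1}{-82 + 14} = \frac{1}{-68} = - \frac{1}{68}$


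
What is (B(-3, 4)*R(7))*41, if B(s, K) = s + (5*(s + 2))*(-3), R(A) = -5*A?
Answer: -17220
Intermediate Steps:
B(s, K) = -30 - 14*s (B(s, K) = s + (5*(2 + s))*(-3) = s + (10 + 5*s)*(-3) = s + (-30 - 15*s) = -30 - 14*s)
(B(-3, 4)*R(7))*41 = ((-30 - 14*(-3))*(-5*7))*41 = ((-30 + 42)*(-35))*41 = (12*(-35))*41 = -420*41 = -17220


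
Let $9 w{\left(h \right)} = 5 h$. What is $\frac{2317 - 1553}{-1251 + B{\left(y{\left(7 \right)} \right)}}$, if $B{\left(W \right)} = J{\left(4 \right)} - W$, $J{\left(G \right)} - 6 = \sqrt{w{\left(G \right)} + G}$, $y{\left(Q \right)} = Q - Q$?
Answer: $- \frac{8560620}{13950169} - \frac{4584 \sqrt{14}}{13950169} \approx -0.61489$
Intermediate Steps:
$y{\left(Q \right)} = 0$
$w{\left(h \right)} = \frac{5 h}{9}$
$J{\left(G \right)} = 6 + \frac{\sqrt{14} \sqrt{G}}{3}$ ($J{\left(G \right)} = 6 + \sqrt{\frac{5 G}{9} + G} = 6 + \sqrt{\frac{14 G}{9}} = 6 + \frac{\sqrt{14} \sqrt{G}}{3}$)
$B{\left(W \right)} = 6 - W + \frac{2 \sqrt{14}}{3}$ ($B{\left(W \right)} = \left(6 + \frac{\sqrt{14} \sqrt{4}}{3}\right) - W = \left(6 + \frac{1}{3} \sqrt{14} \cdot 2\right) - W = \left(6 + \frac{2 \sqrt{14}}{3}\right) - W = 6 - W + \frac{2 \sqrt{14}}{3}$)
$\frac{2317 - 1553}{-1251 + B{\left(y{\left(7 \right)} \right)}} = \frac{2317 - 1553}{-1251 + \left(6 - 0 + \frac{2 \sqrt{14}}{3}\right)} = \frac{764}{-1251 + \left(6 + 0 + \frac{2 \sqrt{14}}{3}\right)} = \frac{764}{-1251 + \left(6 + \frac{2 \sqrt{14}}{3}\right)} = \frac{764}{-1245 + \frac{2 \sqrt{14}}{3}}$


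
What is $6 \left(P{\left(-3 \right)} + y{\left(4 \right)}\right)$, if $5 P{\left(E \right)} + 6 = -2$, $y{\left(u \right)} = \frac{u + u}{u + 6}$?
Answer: $- \frac{24}{5} \approx -4.8$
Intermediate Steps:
$y{\left(u \right)} = \frac{2 u}{6 + u}$
$P{\left(E \right)} = - \frac{8}{5}$ ($P{\left(E \right)} = - \frac{6}{5} + \frac{1}{5} \left(-2\right) = - \frac{6}{5} - \frac{2}{5} = - \frac{8}{5}$)
$6 \left(P{\left(-3 \right)} + y{\left(4 \right)}\right) = 6 \left(- \frac{8}{5} + 2 \cdot 4 \frac{1}{6 + 4}\right) = 6 \left(- \frac{8}{5} + 2 \cdot 4 \cdot \frac{1}{10}\right) = 6 \left(- \frac{8}{5} + \frac{4}{5}\right) = 6 \left(- \frac{4}{5}\right) = - \frac{24}{5}$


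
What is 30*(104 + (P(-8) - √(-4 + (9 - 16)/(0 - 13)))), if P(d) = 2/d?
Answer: 6225/2 - 90*I*√65/13 ≈ 3112.5 - 55.816*I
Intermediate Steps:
30*(104 + (P(-8) - √(-4 + (9 - 16)/(0 - 13)))) = 30*(104 + (2/(-8) - √(-4 + (9 - 16)/(0 - 13)))) = 30*(104 + (2*(-⅛) - √(-4 - 7/(-13)))) = 30*(104 + (-¼ - √(-4 - 7*(-1/13)))) = 30*(104 + (-¼ - √(-4 + 7/13))) = 30*(104 + (-¼ - √(-45/13))) = 30*(104 + (-¼ - 3*I*√65/13)) = 30*(415/4 - 3*I*√65/13) = 6225/2 - 90*I*√65/13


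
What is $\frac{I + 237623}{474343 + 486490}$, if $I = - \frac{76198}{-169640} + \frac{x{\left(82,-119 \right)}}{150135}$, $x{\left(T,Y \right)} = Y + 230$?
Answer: $\frac{201733607206299}{815712031295540} \approx 0.24731$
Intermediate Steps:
$x{\left(T,Y \right)} = 230 + Y$
$I = \frac{381960559}{848963380}$ ($I = - \frac{76198}{-169640} + \frac{230 - 119}{150135} = \left(-76198\right) \left(- \frac{1}{169640}\right) + 111 \cdot \frac{1}{150135} = \frac{38099}{84820} + \frac{37}{50045} = \frac{381960559}{848963380} \approx 0.44991$)
$\frac{I + 237623}{474343 + 486490} = \frac{\frac{381960559}{848963380} + 237623}{474343 + 486490} = \frac{201733607206299}{848963380 \cdot 960833} = \frac{201733607206299}{848963380} \cdot \frac{1}{960833} = \frac{201733607206299}{815712031295540}$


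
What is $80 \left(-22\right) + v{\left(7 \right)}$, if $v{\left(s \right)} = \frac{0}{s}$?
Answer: $-1760$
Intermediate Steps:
$v{\left(s \right)} = 0$
$80 \left(-22\right) + v{\left(7 \right)} = 80 \left(-22\right) + 0 = -1760 + 0 = -1760$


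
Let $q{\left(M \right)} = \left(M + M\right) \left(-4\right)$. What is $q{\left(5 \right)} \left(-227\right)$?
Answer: $9080$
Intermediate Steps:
$q{\left(M \right)} = - 8 M$ ($q{\left(M \right)} = 2 M \left(-4\right) = - 8 M$)
$q{\left(5 \right)} \left(-227\right) = \left(-8\right) 5 \left(-227\right) = \left(-40\right) \left(-227\right) = 9080$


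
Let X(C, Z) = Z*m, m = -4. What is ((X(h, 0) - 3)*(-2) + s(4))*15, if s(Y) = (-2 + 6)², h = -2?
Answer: 330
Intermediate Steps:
X(C, Z) = -4*Z (X(C, Z) = Z*(-4) = -4*Z)
s(Y) = 16 (s(Y) = 4² = 16)
((X(h, 0) - 3)*(-2) + s(4))*15 = ((-4*0 - 3)*(-2) + 16)*15 = ((0 - 3)*(-2) + 16)*15 = (-3*(-2) + 16)*15 = (6 + 16)*15 = 22*15 = 330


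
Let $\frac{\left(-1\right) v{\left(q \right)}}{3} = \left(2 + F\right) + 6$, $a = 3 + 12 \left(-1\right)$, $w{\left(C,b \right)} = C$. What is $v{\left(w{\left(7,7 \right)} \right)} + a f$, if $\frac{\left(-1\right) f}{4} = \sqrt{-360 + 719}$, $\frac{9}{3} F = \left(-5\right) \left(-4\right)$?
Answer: $-44 + 36 \sqrt{359} \approx 638.1$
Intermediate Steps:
$a = -9$ ($a = 3 - 12 = -9$)
$F = \frac{20}{3}$ ($F = \frac{\left(-5\right) \left(-4\right)}{3} = \frac{1}{3} \cdot 20 = \frac{20}{3} \approx 6.6667$)
$f = - 4 \sqrt{359}$ ($f = - 4 \sqrt{-360 + 719} = - 4 \sqrt{359} \approx -75.789$)
$v{\left(q \right)} = -44$ ($v{\left(q \right)} = - 3 \left(\left(2 + \frac{20}{3}\right) + 6\right) = - 3 \left(\frac{26}{3} + 6\right) = \left(-3\right) \frac{44}{3} = -44$)
$v{\left(w{\left(7,7 \right)} \right)} + a f = -44 - 9 \left(- 4 \sqrt{359}\right) = -44 + 36 \sqrt{359}$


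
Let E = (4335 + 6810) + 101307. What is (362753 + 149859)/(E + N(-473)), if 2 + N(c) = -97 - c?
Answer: 256306/56413 ≈ 4.5434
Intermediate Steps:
N(c) = -99 - c (N(c) = -2 + (-97 - c) = -99 - c)
E = 112452 (E = 11145 + 101307 = 112452)
(362753 + 149859)/(E + N(-473)) = (362753 + 149859)/(112452 + (-99 - 1*(-473))) = 512612/(112452 + (-99 + 473)) = 512612/(112452 + 374) = 512612/112826 = 512612*(1/112826) = 256306/56413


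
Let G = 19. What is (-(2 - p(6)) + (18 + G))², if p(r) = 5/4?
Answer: 21025/16 ≈ 1314.1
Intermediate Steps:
p(r) = 5/4 (p(r) = 5*(¼) = 5/4)
(-(2 - p(6)) + (18 + G))² = (-(2 - 1*5/4) + (18 + 19))² = (-(2 - 5/4) + 37)² = (-1*¾ + 37)² = (-¾ + 37)² = (145/4)² = 21025/16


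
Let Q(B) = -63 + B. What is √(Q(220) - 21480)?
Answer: I*√21323 ≈ 146.02*I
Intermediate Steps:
√(Q(220) - 21480) = √((-63 + 220) - 21480) = √(157 - 21480) = √(-21323) = I*√21323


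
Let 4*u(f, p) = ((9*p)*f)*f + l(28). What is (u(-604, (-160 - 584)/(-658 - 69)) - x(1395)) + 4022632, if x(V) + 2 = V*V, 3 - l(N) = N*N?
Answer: 8481019121/2908 ≈ 2.9164e+6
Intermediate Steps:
l(N) = 3 - N² (l(N) = 3 - N*N = 3 - N²)
u(f, p) = -781/4 + 9*p*f²/4 (u(f, p) = (((9*p)*f)*f + (3 - 1*28²))/4 = ((9*f*p)*f + (3 - 1*784))/4 = (9*p*f² + (3 - 784))/4 = (9*p*f² - 781)/4 = (-781 + 9*p*f²)/4 = -781/4 + 9*p*f²/4)
x(V) = -2 + V² (x(V) = -2 + V*V = -2 + V²)
(u(-604, (-160 - 584)/(-658 - 69)) - x(1395)) + 4022632 = ((-781/4 + (9/4)*((-160 - 584)/(-658 - 69))*(-604)²) - (-2 + 1395²)) + 4022632 = ((-781/4 + (9/4)*(-744/(-727))*364816) - (-2 + 1946025)) + 4022632 = ((-781/4 + (9/4)*(-744*(-1/727))*364816) - 1*1946023) + 4022632 = ((-781/4 + (9/4)*(744/727)*364816) - 1946023) + 4022632 = ((-781/4 + 610701984/727) - 1946023) + 4022632 = (2442240149/2908 - 1946023) + 4022632 = -3216794735/2908 + 4022632 = 8481019121/2908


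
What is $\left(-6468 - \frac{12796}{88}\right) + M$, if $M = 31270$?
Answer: $\frac{542445}{22} \approx 24657.0$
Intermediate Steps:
$\left(-6468 - \frac{12796}{88}\right) + M = \left(-6468 - \frac{12796}{88}\right) + 31270 = \left(-6468 - \frac{3199}{22}\right) + 31270 = - \frac{145495}{22} + 31270 = \frac{542445}{22}$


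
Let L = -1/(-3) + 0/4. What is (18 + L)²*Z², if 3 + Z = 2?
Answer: 3025/9 ≈ 336.11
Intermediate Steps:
L = ⅓ (L = -1*(-⅓) + 0*(¼) = ⅓ + 0 = ⅓ ≈ 0.33333)
Z = -1 (Z = -3 + 2 = -1)
(18 + L)²*Z² = (18 + ⅓)²*(-1)² = (55/3)²*1 = (3025/9)*1 = 3025/9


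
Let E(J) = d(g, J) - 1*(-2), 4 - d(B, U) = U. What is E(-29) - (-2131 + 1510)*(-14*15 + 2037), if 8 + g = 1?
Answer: 1134602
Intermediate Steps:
g = -7 (g = -8 + 1 = -7)
d(B, U) = 4 - U
E(J) = 6 - J (E(J) = (4 - J) - 1*(-2) = (4 - J) + 2 = 6 - J)
E(-29) - (-2131 + 1510)*(-14*15 + 2037) = (6 - 1*(-29)) - (-2131 + 1510)*(-14*15 + 2037) = (6 + 29) - (-621)*(-210 + 2037) = 35 - (-621)*1827 = 35 - 1*(-1134567) = 35 + 1134567 = 1134602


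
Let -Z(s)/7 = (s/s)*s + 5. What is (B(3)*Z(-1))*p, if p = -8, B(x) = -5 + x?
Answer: -448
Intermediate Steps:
Z(s) = -35 - 7*s (Z(s) = -7*((s/s)*s + 5) = -7*(1*s + 5) = -7*(s + 5) = -7*(5 + s) = -35 - 7*s)
(B(3)*Z(-1))*p = ((-5 + 3)*(-35 - 7*(-1)))*(-8) = -2*(-35 + 7)*(-8) = -2*(-28)*(-8) = 56*(-8) = -448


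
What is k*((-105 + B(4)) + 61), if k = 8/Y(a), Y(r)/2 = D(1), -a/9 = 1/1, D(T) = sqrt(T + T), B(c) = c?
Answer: -80*sqrt(2) ≈ -113.14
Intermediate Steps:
D(T) = sqrt(2)*sqrt(T) (D(T) = sqrt(2*T) = sqrt(2)*sqrt(T))
a = -9 (a = -9/1 = -9*1 = -9)
Y(r) = 2*sqrt(2) (Y(r) = 2*(sqrt(2)*sqrt(1)) = 2*(sqrt(2)*1) = 2*sqrt(2))
k = 2*sqrt(2) (k = 8/((2*sqrt(2))) = 8*(sqrt(2)/4) = 2*sqrt(2) ≈ 2.8284)
k*((-105 + B(4)) + 61) = (2*sqrt(2))*((-105 + 4) + 61) = (2*sqrt(2))*(-101 + 61) = (2*sqrt(2))*(-40) = -80*sqrt(2)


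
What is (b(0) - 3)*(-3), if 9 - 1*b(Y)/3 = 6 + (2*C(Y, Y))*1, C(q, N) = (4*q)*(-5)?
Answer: -18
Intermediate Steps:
C(q, N) = -20*q
b(Y) = 9 + 120*Y (b(Y) = 27 - 3*(6 + (2*(-20*Y))*1) = 27 - 3*(6 - 40*Y*1) = 27 - 3*(6 - 40*Y) = 27 + (-18 + 120*Y) = 9 + 120*Y)
(b(0) - 3)*(-3) = ((9 + 120*0) - 3)*(-3) = ((9 + 0) - 3)*(-3) = (9 - 3)*(-3) = 6*(-3) = -18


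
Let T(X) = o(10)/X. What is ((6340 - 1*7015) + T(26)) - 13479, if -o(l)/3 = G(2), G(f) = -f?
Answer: -183999/13 ≈ -14154.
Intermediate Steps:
o(l) = 6 (o(l) = -(-3)*2 = -3*(-2) = 6)
T(X) = 6/X
((6340 - 1*7015) + T(26)) - 13479 = ((6340 - 1*7015) + 6/26) - 13479 = ((6340 - 7015) + 6*(1/26)) - 13479 = (-675 + 3/13) - 13479 = -8772/13 - 13479 = -183999/13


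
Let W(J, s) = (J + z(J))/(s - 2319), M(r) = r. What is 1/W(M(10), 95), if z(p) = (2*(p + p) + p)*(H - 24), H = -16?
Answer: 1112/995 ≈ 1.1176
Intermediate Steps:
z(p) = -200*p (z(p) = (2*(p + p) + p)*(-16 - 24) = (2*(2*p) + p)*(-40) = (4*p + p)*(-40) = (5*p)*(-40) = -200*p)
W(J, s) = -199*J/(-2319 + s) (W(J, s) = (J - 200*J)/(s - 2319) = (-199*J)/(-2319 + s) = -199*J/(-2319 + s))
1/W(M(10), 95) = 1/(-199*10/(-2319 + 95)) = 1/(-199*10/(-2224)) = 1/(-199*10*(-1/2224)) = 1/(995/1112) = 1112/995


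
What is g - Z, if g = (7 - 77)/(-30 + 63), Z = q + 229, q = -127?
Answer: -3436/33 ≈ -104.12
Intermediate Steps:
Z = 102 (Z = -127 + 229 = 102)
g = -70/33 ≈ -2.1212
g - Z = -70/33 - 1*102 = -70/33 - 102 = -3436/33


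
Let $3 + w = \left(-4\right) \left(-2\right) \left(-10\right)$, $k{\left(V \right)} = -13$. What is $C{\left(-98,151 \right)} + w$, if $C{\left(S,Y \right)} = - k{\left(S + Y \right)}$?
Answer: $-70$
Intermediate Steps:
$w = -83$ ($w = -3 + \left(-4\right) \left(-2\right) \left(-10\right) = -3 + 8 \left(-10\right) = -3 - 80 = -83$)
$C{\left(S,Y \right)} = 13$ ($C{\left(S,Y \right)} = \left(-1\right) \left(-13\right) = 13$)
$C{\left(-98,151 \right)} + w = 13 - 83 = -70$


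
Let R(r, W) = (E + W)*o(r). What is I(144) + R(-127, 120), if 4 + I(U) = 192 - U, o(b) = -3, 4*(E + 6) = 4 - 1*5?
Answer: -1189/4 ≈ -297.25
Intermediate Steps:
E = -25/4 (E = -6 + (4 - 1*5)/4 = -6 + (4 - 5)/4 = -6 + (¼)*(-1) = -6 - ¼ = -25/4 ≈ -6.2500)
I(U) = 188 - U (I(U) = -4 + (192 - U) = 188 - U)
R(r, W) = 75/4 - 3*W (R(r, W) = (-25/4 + W)*(-3) = 75/4 - 3*W)
I(144) + R(-127, 120) = (188 - 1*144) + (75/4 - 3*120) = (188 - 144) + (75/4 - 360) = 44 - 1365/4 = -1189/4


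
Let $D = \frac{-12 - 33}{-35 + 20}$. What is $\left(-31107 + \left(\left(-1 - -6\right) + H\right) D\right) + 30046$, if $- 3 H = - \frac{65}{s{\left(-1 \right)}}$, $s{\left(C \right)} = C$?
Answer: $-1111$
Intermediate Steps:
$D = 3$ ($D = - \frac{45}{-15} = \left(-45\right) \left(- \frac{1}{15}\right) = 3$)
$H = - \frac{65}{3}$ ($H = - \frac{\left(-1\right) \frac{65}{-1}}{3} = - \frac{\left(-1\right) 65 \left(-1\right)}{3} = - \frac{\left(-1\right) \left(-65\right)}{3} = \left(- \frac{1}{3}\right) 65 = - \frac{65}{3} \approx -21.667$)
$\left(-31107 + \left(\left(-1 - -6\right) + H\right) D\right) + 30046 = \left(-31107 + \left(\left(-1 - -6\right) - \frac{65}{3}\right) 3\right) + 30046 = \left(-31107 + \left(\left(-1 + 6\right) - \frac{65}{3}\right) 3\right) + 30046 = \left(-31107 + \left(5 - \frac{65}{3}\right) 3\right) + 30046 = \left(-31107 - 50\right) + 30046 = -31157 + 30046 = -1111$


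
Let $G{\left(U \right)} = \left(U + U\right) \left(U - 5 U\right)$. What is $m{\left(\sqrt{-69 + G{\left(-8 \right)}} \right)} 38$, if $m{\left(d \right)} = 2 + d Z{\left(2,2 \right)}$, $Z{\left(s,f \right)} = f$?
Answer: $76 + 76 i \sqrt{581} \approx 76.0 + 1831.9 i$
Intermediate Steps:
$G{\left(U \right)} = - 8 U^{2}$ ($G{\left(U \right)} = 2 U \left(- 4 U\right) = - 8 U^{2}$)
$m{\left(d \right)} = 2 + 2 d$ ($m{\left(d \right)} = 2 + d 2 = 2 + 2 d$)
$m{\left(\sqrt{-69 + G{\left(-8 \right)}} \right)} 38 = \left(2 + 2 \sqrt{-69 - 8 \left(-8\right)^{2}}\right) 38 = \left(2 + 2 \sqrt{-69 - 512}\right) 38 = \left(2 + 2 \sqrt{-581}\right) 38 = \left(2 + 2 i \sqrt{581}\right) 38 = 76 + 76 i \sqrt{581}$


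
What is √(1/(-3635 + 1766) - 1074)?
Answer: I*√3751656783/1869 ≈ 32.772*I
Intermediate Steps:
√(1/(-3635 + 1766) - 1074) = √(1/(-1869) - 1074) = √(-1/1869 - 1074) = √(-2007307/1869) = I*√3751656783/1869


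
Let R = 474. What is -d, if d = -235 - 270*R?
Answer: 128215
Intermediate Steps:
d = -128215 (d = -235 - 270*474 = -235 - 127980 = -128215)
-d = -1*(-128215) = 128215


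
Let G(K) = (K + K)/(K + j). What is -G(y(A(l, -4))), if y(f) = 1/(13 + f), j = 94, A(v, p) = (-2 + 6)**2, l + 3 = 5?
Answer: -2/2727 ≈ -0.00073341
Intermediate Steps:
l = 2 (l = -3 + 5 = 2)
A(v, p) = 16 (A(v, p) = 4**2 = 16)
G(K) = 2*K/(94 + K) (G(K) = (K + K)/(K + 94) = (2*K)/(94 + K) = 2*K/(94 + K))
-G(y(A(l, -4))) = -2/((13 + 16)*(94 + 1/(13 + 16))) = -2/(29*(94 + 1/29)) = -2/(29*2727/29) = -2*29/(29*2727) = -1*2/2727 = -2/2727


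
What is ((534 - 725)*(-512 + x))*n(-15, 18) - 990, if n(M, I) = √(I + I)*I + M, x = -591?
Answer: 19591599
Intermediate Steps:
n(M, I) = M + √2*I^(3/2) (n(M, I) = √(2*I)*I + M = (√2*√I)*I + M = √2*I^(3/2) + M = M + √2*I^(3/2))
((534 - 725)*(-512 + x))*n(-15, 18) - 990 = ((534 - 725)*(-512 - 591))*(-15 + √2*18^(3/2)) - 990 = (-191*(-1103))*(-15 + √2*(54*√2)) - 990 = 210673*(-15 + 108) - 990 = 210673*93 - 990 = 19592589 - 990 = 19591599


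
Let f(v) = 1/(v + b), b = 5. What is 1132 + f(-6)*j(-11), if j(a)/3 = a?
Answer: 1165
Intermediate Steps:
j(a) = 3*a
f(v) = 1/(5 + v) (f(v) = 1/(v + 5) = 1/(5 + v))
1132 + f(-6)*j(-11) = 1132 + (3*(-11))/(5 - 6) = 1132 - 33/(-1) = 1132 - 1*(-33) = 1132 + 33 = 1165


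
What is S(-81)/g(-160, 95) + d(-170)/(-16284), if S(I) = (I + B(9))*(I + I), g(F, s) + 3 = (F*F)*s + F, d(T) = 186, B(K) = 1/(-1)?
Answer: -39334171/6600005618 ≈ -0.0059597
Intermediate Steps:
B(K) = -1
g(F, s) = -3 + F + s*F² (g(F, s) = -3 + ((F*F)*s + F) = -3 + (F²*s + F) = -3 + (s*F² + F) = -3 + (F + s*F²) = -3 + F + s*F²)
S(I) = 2*I*(-1 + I) (S(I) = (I - 1)*(I + I) = (-1 + I)*(2*I) = 2*I*(-1 + I))
S(-81)/g(-160, 95) + d(-170)/(-16284) = (2*(-81)*(-1 - 81))/(-3 - 160 + 95*(-160)²) + 186/(-16284) = (2*(-81)*(-82))/(-3 - 160 + 95*25600) + 186*(-1/16284) = 13284/(-3 - 160 + 2432000) - 31/2714 = 13284/2431837 - 31/2714 = -39334171/6600005618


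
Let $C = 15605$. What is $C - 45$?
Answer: $15560$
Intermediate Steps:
$C - 45 = 15605 - 45 = 15560$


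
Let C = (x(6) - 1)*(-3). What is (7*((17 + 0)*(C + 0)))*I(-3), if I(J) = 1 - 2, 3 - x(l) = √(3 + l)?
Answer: -357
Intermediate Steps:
x(l) = 3 - √(3 + l)
I(J) = -1
C = 3 (C = ((3 - √(3 + 6)) - 1)*(-3) = ((3 - √9) - 1)*(-3) = ((3 - 1*3) - 1)*(-3) = ((3 - 3) - 1)*(-3) = (0 - 1)*(-3) = -1*(-3) = 3)
(7*((17 + 0)*(C + 0)))*I(-3) = (7*((17 + 0)*(3 + 0)))*(-1) = (7*(17*3))*(-1) = (7*51)*(-1) = 357*(-1) = -357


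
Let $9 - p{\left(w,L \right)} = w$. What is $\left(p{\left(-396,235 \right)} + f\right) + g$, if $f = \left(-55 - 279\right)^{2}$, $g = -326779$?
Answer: $-214818$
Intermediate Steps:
$p{\left(w,L \right)} = 9 - w$
$f = 111556$ ($f = \left(-334\right)^{2} = 111556$)
$\left(p{\left(-396,235 \right)} + f\right) + g = \left(\left(9 - -396\right) + 111556\right) - 326779 = \left(\left(9 + 396\right) + 111556\right) - 326779 = \left(405 + 111556\right) - 326779 = 111961 - 326779 = -214818$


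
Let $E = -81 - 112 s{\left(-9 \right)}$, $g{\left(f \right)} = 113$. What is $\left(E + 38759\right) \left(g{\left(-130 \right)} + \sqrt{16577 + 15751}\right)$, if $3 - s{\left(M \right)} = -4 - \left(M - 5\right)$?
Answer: $4459206 + 236772 \sqrt{898} \approx 1.1554 \cdot 10^{7}$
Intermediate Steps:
$s{\left(M \right)} = 2 + M$ ($s{\left(M \right)} = 3 - \left(-4 - \left(M - 5\right)\right) = 3 - \left(-4 - \left(-5 + M\right)\right) = 3 - \left(1 - M\right) = 3 + \left(-1 + M\right) = 2 + M$)
$E = 703$ ($E = -81 - 112 \left(2 - 9\right) = -81 - -784 = -81 + 784 = 703$)
$\left(E + 38759\right) \left(g{\left(-130 \right)} + \sqrt{16577 + 15751}\right) = \left(703 + 38759\right) \left(113 + \sqrt{16577 + 15751}\right) = 39462 \left(113 + \sqrt{32328}\right) = 39462 \left(113 + 6 \sqrt{898}\right) = 4459206 + 236772 \sqrt{898}$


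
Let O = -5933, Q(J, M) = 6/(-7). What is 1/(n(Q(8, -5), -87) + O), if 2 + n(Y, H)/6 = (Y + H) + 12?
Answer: -7/44801 ≈ -0.00015625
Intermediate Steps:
Q(J, M) = -6/7 (Q(J, M) = 6*(-⅐) = -6/7)
n(Y, H) = 60 + 6*H + 6*Y (n(Y, H) = -12 + 6*((Y + H) + 12) = -12 + 6*((H + Y) + 12) = -12 + 6*(12 + H + Y) = -12 + (72 + 6*H + 6*Y) = 60 + 6*H + 6*Y)
1/(n(Q(8, -5), -87) + O) = 1/((60 + 6*(-87) + 6*(-6/7)) - 5933) = 1/((60 - 522 - 36/7) - 5933) = 1/(-3270/7 - 5933) = 1/(-44801/7) = -7/44801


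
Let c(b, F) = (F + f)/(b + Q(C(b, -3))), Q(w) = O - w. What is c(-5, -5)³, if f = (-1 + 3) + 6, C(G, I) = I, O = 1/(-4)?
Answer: -64/27 ≈ -2.3704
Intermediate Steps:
O = -¼ (O = 1*(-¼) = -¼ ≈ -0.25000)
Q(w) = -¼ - w
f = 8 (f = 2 + 6 = 8)
c(b, F) = (8 + F)/(11/4 + b) (c(b, F) = (F + 8)/(b + (-¼ - 1*(-3))) = (8 + F)/(b + (-¼ + 3)) = (8 + F)/(b + 11/4) = (8 + F)/(11/4 + b))
c(-5, -5)³ = (4*(8 - 5)/(11 + 4*(-5)))³ = (4*3/(11 - 20))³ = (4*3/(-9))³ = (4*(-⅑)*3)³ = (-4/3)³ = -64/27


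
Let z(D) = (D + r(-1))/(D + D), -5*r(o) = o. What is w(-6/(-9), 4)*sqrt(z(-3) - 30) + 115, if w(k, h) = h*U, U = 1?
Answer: 115 + 4*I*sqrt(6645)/15 ≈ 115.0 + 21.738*I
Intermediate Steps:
r(o) = -o/5
z(D) = (1/5 + D)/(2*D) (z(D) = (D - 1/5*(-1))/(D + D) = (D + 1/5)/((2*D)) = (1/5 + D)*(1/(2*D)) = (1/5 + D)/(2*D))
w(k, h) = h (w(k, h) = h*1 = h)
w(-6/(-9), 4)*sqrt(z(-3) - 30) + 115 = 4*sqrt((1/10)*(1 + 5*(-3))/(-3) - 30) + 115 = 4*sqrt((1/10)*(-1/3)*(1 - 15) - 30) + 115 = 4*sqrt((1/10)*(-1/3)*(-14) - 30) + 115 = 4*sqrt(7/15 - 30) + 115 = 4*sqrt(-443/15) + 115 = 4*(I*sqrt(6645)/15) + 115 = 4*I*sqrt(6645)/15 + 115 = 115 + 4*I*sqrt(6645)/15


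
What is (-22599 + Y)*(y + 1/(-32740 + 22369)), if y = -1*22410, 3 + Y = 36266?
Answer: -3175706412704/10371 ≈ -3.0621e+8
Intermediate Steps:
Y = 36263 (Y = -3 + 36266 = 36263)
y = -22410
(-22599 + Y)*(y + 1/(-32740 + 22369)) = (-22599 + 36263)*(-22410 + 1/(-32740 + 22369)) = 13664*(-22410 + 1/(-10371)) = 13664*(-22410 - 1/10371) = 13664*(-232414111/10371) = -3175706412704/10371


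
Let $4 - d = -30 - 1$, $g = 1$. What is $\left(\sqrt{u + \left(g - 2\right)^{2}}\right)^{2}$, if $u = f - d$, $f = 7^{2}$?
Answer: $15$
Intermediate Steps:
$f = 49$
$d = 35$ ($d = 4 - \left(-30 - 1\right) = 4 - -31 = 4 + 31 = 35$)
$u = 14$ ($u = 49 - 35 = 14$)
$\left(\sqrt{u + \left(g - 2\right)^{2}}\right)^{2} = \left(\sqrt{14 + \left(1 - 2\right)^{2}}\right)^{2} = \left(\sqrt{14 + \left(-1\right)^{2}}\right)^{2} = \left(\sqrt{14 + 1}\right)^{2} = \left(\sqrt{15}\right)^{2} = 15$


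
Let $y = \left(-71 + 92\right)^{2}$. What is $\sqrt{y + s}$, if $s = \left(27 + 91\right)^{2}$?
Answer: $13 \sqrt{85} \approx 119.85$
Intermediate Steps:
$s = 13924$ ($s = 118^{2} = 13924$)
$y = 441$ ($y = 21^{2} = 441$)
$\sqrt{y + s} = \sqrt{441 + 13924} = \sqrt{14365} = 13 \sqrt{85}$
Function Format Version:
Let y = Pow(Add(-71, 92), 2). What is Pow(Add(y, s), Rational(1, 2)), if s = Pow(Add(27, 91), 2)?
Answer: Mul(13, Pow(85, Rational(1, 2))) ≈ 119.85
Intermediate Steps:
s = 13924 (s = Pow(118, 2) = 13924)
y = 441 (y = Pow(21, 2) = 441)
Pow(Add(y, s), Rational(1, 2)) = Pow(Add(441, 13924), Rational(1, 2)) = Pow(14365, Rational(1, 2)) = Mul(13, Pow(85, Rational(1, 2)))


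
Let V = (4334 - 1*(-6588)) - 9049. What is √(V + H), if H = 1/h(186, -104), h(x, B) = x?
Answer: √64798494/186 ≈ 43.278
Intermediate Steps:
V = 1873 (V = (4334 + 6588) - 9049 = 10922 - 9049 = 1873)
H = 1/186 ≈ 0.0053763
√(V + H) = √(1873 + 1/186) = √(348379/186) = √64798494/186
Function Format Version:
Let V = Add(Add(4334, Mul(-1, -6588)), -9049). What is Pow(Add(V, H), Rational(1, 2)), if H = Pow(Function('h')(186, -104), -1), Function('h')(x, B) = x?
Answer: Mul(Rational(1, 186), Pow(64798494, Rational(1, 2))) ≈ 43.278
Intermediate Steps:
V = 1873 (V = Add(Add(4334, 6588), -9049) = Add(10922, -9049) = 1873)
H = Rational(1, 186) (H = Pow(186, -1) = Rational(1, 186) ≈ 0.0053763)
Pow(Add(V, H), Rational(1, 2)) = Pow(Add(1873, Rational(1, 186)), Rational(1, 2)) = Pow(Rational(348379, 186), Rational(1, 2)) = Mul(Rational(1, 186), Pow(64798494, Rational(1, 2)))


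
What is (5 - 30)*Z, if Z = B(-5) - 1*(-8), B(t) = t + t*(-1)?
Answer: -200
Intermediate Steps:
B(t) = 0 (B(t) = t - t = 0)
Z = 8 (Z = 0 - 1*(-8) = 0 + 8 = 8)
(5 - 30)*Z = (5 - 30)*8 = -25*8 = -200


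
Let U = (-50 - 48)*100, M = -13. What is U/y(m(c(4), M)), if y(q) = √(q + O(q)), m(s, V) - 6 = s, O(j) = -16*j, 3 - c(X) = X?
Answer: 1960*I*√3/3 ≈ 1131.6*I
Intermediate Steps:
c(X) = 3 - X
m(s, V) = 6 + s
y(q) = √15*√(-q) (y(q) = √(q - 16*q) = √(-15*q) = √15*√(-q))
U = -9800 (U = -98*100 = -9800)
U/y(m(c(4), M)) = -9800*(-I*√15/(15*√(6 + (3 - 1*4)))) = -9800*(-I*√15/(15*√(6 + (3 - 4)))) = -9800*(-I*√15/(15*√(6 - 1))) = -9800*(-I*√3/15) = -(-1960)*I*√3/3 = 1960*I*√3/3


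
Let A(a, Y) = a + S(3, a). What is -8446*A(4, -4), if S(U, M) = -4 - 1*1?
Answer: 8446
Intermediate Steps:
S(U, M) = -5 (S(U, M) = -4 - 1 = -5)
A(a, Y) = -5 + a (A(a, Y) = a - 5 = -5 + a)
-8446*A(4, -4) = -8446*(-5 + 4) = -8446*(-1) = 8446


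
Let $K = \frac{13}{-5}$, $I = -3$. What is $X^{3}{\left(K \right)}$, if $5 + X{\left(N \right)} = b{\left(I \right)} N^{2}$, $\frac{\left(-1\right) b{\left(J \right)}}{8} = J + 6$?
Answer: $- \frac{73087061741}{15625} \approx -4.6776 \cdot 10^{6}$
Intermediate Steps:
$b{\left(J \right)} = -48 - 8 J$ ($b{\left(J \right)} = - 8 \left(J + 6\right) = - 8 \left(6 + J\right) = -48 - 8 J$)
$K = - \frac{13}{5}$ ($K = 13 \left(- \frac{1}{5}\right) = - \frac{13}{5} \approx -2.6$)
$X{\left(N \right)} = -5 - 24 N^{2}$ ($X{\left(N \right)} = -5 + \left(-48 - -24\right) N^{2} = -5 + \left(-48 + 24\right) N^{2} = -5 - 24 N^{2}$)
$X^{3}{\left(K \right)} = \left(-5 - 24 \left(- \frac{13}{5}\right)^{2}\right)^{3} = \left(-5 - \frac{4056}{25}\right)^{3} = \left(- \frac{4181}{25}\right)^{3} = - \frac{73087061741}{15625}$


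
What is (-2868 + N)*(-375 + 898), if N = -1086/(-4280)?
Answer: -3209638971/2140 ≈ -1.4998e+6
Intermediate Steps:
N = 543/2140 (N = -1086*(-1/4280) = 543/2140 ≈ 0.25374)
(-2868 + N)*(-375 + 898) = (-2868 + 543/2140)*(-375 + 898) = -6136977/2140*523 = -3209638971/2140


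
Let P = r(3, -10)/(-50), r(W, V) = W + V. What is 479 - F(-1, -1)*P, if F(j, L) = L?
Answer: 23957/50 ≈ 479.14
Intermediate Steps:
r(W, V) = V + W
P = 7/50 (P = (-10 + 3)/(-50) = -7*(-1/50) = 7/50 ≈ 0.14000)
479 - F(-1, -1)*P = 479 - (-1)*7/50 = 479 - 1*(-7/50) = 479 + 7/50 = 23957/50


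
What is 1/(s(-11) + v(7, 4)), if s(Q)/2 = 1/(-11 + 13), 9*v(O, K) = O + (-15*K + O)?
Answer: -9/37 ≈ -0.24324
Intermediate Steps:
v(O, K) = -5*K/3 + 2*O/9 (v(O, K) = (O + (-15*K + O))/9 = (O + (O - 15*K))/9 = (-15*K + 2*O)/9 = -5*K/3 + 2*O/9)
s(Q) = 1 (s(Q) = 2/(-11 + 13) = 2/2 = 2*(1/2) = 1)
1/(s(-11) + v(7, 4)) = 1/(1 + (-5/3*4 + (2/9)*7)) = 1/(1 + (-20/3 + 14/9)) = 1/(1 - 46/9) = 1/(-37/9) = -9/37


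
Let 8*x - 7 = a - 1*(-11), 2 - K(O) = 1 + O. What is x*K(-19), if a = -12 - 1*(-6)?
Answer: 30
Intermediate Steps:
K(O) = 1 - O (K(O) = 2 - (1 + O) = 2 + (-1 - O) = 1 - O)
a = -6 (a = -12 + 6 = -6)
x = 3/2 (x = 7/8 + (-6 - 1*(-11))/8 = 7/8 + (-6 + 11)/8 = 7/8 + (1/8)*5 = 7/8 + 5/8 = 3/2 ≈ 1.5000)
x*K(-19) = 3*(1 - 1*(-19))/2 = 3*(1 + 19)/2 = (3/2)*20 = 30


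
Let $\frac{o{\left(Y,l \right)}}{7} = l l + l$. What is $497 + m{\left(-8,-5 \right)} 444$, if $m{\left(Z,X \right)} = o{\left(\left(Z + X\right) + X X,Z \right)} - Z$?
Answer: $178097$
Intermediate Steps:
$o{\left(Y,l \right)} = 7 l + 7 l^{2}$ ($o{\left(Y,l \right)} = 7 \left(l l + l\right) = 7 \left(l^{2} + l\right) = 7 \left(l + l^{2}\right) = 7 l + 7 l^{2}$)
$m{\left(Z,X \right)} = - Z + 7 Z \left(1 + Z\right)$ ($m{\left(Z,X \right)} = 7 Z \left(1 + Z\right) - Z = - Z + 7 Z \left(1 + Z\right)$)
$497 + m{\left(-8,-5 \right)} 444 = 497 + - 8 \left(6 + 7 \left(-8\right)\right) 444 = 497 + - 8 \left(6 - 56\right) 444 = 497 + \left(-8\right) \left(-50\right) 444 = 497 + 400 \cdot 444 = 497 + 177600 = 178097$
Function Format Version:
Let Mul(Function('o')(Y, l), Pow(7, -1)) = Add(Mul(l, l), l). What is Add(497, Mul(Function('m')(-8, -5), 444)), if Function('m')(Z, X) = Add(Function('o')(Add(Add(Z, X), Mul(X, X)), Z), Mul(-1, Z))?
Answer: 178097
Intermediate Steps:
Function('o')(Y, l) = Add(Mul(7, l), Mul(7, Pow(l, 2))) (Function('o')(Y, l) = Mul(7, Add(Mul(l, l), l)) = Mul(7, Add(Pow(l, 2), l)) = Mul(7, Add(l, Pow(l, 2))) = Add(Mul(7, l), Mul(7, Pow(l, 2))))
Function('m')(Z, X) = Add(Mul(-1, Z), Mul(7, Z, Add(1, Z))) (Function('m')(Z, X) = Add(Mul(7, Z, Add(1, Z)), Mul(-1, Z)) = Add(Mul(-1, Z), Mul(7, Z, Add(1, Z))))
Add(497, Mul(Function('m')(-8, -5), 444)) = Add(497, Mul(Mul(-8, Add(6, Mul(7, -8))), 444)) = Add(497, Mul(Mul(-8, Add(6, -56)), 444)) = Add(497, Mul(Mul(-8, -50), 444)) = Add(497, Mul(400, 444)) = Add(497, 177600) = 178097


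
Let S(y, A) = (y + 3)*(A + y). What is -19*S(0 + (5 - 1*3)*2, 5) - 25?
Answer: -1222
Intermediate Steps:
S(y, A) = (3 + y)*(A + y)
-19*S(0 + (5 - 1*3)*2, 5) - 25 = -19*((0 + (5 - 1*3)*2)**2 + 3*5 + 3*(0 + (5 - 1*3)*2) + 5*(0 + (5 - 1*3)*2)) - 25 = -19*((0 + (5 - 3)*2)**2 + 15 + 3*(0 + (5 - 3)*2) + 5*(0 + (5 - 3)*2)) - 25 = -19*((0 + 2*2)**2 + 15 + 3*(0 + 2*2) + 5*(0 + 2*2)) - 25 = -19*((0 + 4)**2 + 15 + 3*(0 + 4) + 5*(0 + 4)) - 25 = -19*(4**2 + 15 + 3*4 + 5*4) - 25 = -19*(16 + 15 + 12 + 20) - 25 = -19*63 - 25 = -1197 - 25 = -1222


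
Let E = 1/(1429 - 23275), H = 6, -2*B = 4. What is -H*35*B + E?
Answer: 9175319/21846 ≈ 420.00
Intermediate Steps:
B = -2 (B = -1/2*4 = -2)
E = -1/21846 (E = 1/(-21846) = -1/21846 ≈ -4.5775e-5)
-H*35*B + E = -6*35*(-2) - 1/21846 = -210*(-2) - 1/21846 = -1*(-420) - 1/21846 = 420 - 1/21846 = 9175319/21846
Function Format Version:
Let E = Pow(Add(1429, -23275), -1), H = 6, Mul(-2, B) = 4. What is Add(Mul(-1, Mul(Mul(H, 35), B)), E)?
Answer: Rational(9175319, 21846) ≈ 420.00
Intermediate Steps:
B = -2 (B = Mul(Rational(-1, 2), 4) = -2)
E = Rational(-1, 21846) (E = Pow(-21846, -1) = Rational(-1, 21846) ≈ -4.5775e-5)
Add(Mul(-1, Mul(Mul(H, 35), B)), E) = Add(Mul(-1, Mul(Mul(6, 35), -2)), Rational(-1, 21846)) = Add(Mul(-1, Mul(210, -2)), Rational(-1, 21846)) = Add(Mul(-1, -420), Rational(-1, 21846)) = Add(420, Rational(-1, 21846)) = Rational(9175319, 21846)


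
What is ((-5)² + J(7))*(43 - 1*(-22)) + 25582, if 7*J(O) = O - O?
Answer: 27207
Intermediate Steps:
J(O) = 0 (J(O) = (O - O)/7 = (⅐)*0 = 0)
((-5)² + J(7))*(43 - 1*(-22)) + 25582 = ((-5)² + 0)*(43 - 1*(-22)) + 25582 = (25 + 0)*(43 + 22) + 25582 = 25*65 + 25582 = 1625 + 25582 = 27207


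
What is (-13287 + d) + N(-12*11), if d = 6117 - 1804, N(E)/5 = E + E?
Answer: -10294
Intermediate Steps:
N(E) = 10*E (N(E) = 5*(E + E) = 5*(2*E) = 10*E)
d = 4313
(-13287 + d) + N(-12*11) = (-13287 + 4313) + 10*(-12*11) = -8974 + 10*(-132) = -8974 - 1320 = -10294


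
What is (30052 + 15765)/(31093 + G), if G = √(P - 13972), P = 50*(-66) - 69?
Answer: 1424587981/966791990 - 45817*I*√17341/966791990 ≈ 1.4735 - 0.0062407*I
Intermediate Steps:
P = -3369 (P = -3300 - 69 = -3369)
G = I*√17341 (G = √(-3369 - 13972) = √(-17341) = I*√17341 ≈ 131.69*I)
(30052 + 15765)/(31093 + G) = (30052 + 15765)/(31093 + I*√17341) = 45817/(31093 + I*√17341)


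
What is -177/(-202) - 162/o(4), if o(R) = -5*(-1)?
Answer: -31839/1010 ≈ -31.524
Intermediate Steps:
o(R) = 5
-177/(-202) - 162/o(4) = -177/(-202) - 162/5 = -177*(-1/202) - 162*⅕ = 177/202 - 162/5 = -31839/1010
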